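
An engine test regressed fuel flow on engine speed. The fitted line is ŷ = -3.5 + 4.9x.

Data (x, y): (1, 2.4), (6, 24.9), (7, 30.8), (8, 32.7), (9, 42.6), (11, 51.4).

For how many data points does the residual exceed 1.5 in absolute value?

x=1: ŷ = -3.5 + 4.9·1 = 1.4; r = 2.4 − 1.4 = 1
x=6: ŷ = -3.5 + 4.9·6 = 25.9; r = 24.9 − 25.9 = -1
x=7: ŷ = -3.5 + 4.9·7 = 30.8; r = 30.8 − 30.8 = 0
x=8: ŷ = -3.5 + 4.9·8 = 35.7; r = 32.7 − 35.7 = -3
x=9: ŷ = -3.5 + 4.9·9 = 40.6; r = 42.6 − 40.6 = 2
x=11: ŷ = -3.5 + 4.9·11 = 50.4; r = 51.4 − 50.4 = 1
|r| > 1.5: x=8 (|r|=3), x=9 (|r|=2) → 2

2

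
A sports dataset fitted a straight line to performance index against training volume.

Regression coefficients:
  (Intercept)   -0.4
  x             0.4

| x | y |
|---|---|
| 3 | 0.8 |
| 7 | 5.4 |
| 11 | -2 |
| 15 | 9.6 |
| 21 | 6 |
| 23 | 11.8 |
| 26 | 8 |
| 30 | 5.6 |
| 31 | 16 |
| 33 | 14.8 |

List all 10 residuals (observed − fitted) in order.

0, 3, -6, 4, -2, 3, -2, -6, 4, 2

x=3: ŷ = -0.4 + 0.4·3 = 0.8; e = 0.8 − 0.8 = 0
x=7: ŷ = -0.4 + 0.4·7 = 2.4; e = 5.4 − 2.4 = 3
x=11: ŷ = -0.4 + 0.4·11 = 4; e = -2 − 4 = -6
x=15: ŷ = -0.4 + 0.4·15 = 5.6; e = 9.6 − 5.6 = 4
x=21: ŷ = -0.4 + 0.4·21 = 8; e = 6 − 8 = -2
x=23: ŷ = -0.4 + 0.4·23 = 8.8; e = 11.8 − 8.8 = 3
x=26: ŷ = -0.4 + 0.4·26 = 10; e = 8 − 10 = -2
x=30: ŷ = -0.4 + 0.4·30 = 11.6; e = 5.6 − 11.6 = -6
x=31: ŷ = -0.4 + 0.4·31 = 12; e = 16 − 12 = 4
x=33: ŷ = -0.4 + 0.4·33 = 12.8; e = 14.8 − 12.8 = 2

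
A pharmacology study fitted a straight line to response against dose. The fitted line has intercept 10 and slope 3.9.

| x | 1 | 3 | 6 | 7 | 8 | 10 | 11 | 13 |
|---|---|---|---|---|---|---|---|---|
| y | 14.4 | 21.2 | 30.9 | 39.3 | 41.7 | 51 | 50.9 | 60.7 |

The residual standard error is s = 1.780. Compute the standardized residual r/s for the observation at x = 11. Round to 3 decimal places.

-1.124

ŷ = 10 + 3.9·11 = 52.9
r = 50.9 − 52.9 = -2
r/s = -2 / 1.780 = -1.124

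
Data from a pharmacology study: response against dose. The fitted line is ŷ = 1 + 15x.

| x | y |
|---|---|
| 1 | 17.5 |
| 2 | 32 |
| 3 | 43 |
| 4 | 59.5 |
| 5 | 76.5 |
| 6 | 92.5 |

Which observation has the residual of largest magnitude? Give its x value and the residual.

x=1: ŷ = 1 + 15·1 = 16; r = 17.5 − 16 = 1.5
x=2: ŷ = 1 + 15·2 = 31; r = 32 − 31 = 1
x=3: ŷ = 1 + 15·3 = 46; r = 43 − 46 = -3
x=4: ŷ = 1 + 15·4 = 61; r = 59.5 − 61 = -1.5
x=5: ŷ = 1 + 15·5 = 76; r = 76.5 − 76 = 0.5
x=6: ŷ = 1 + 15·6 = 91; r = 92.5 − 91 = 1.5
Largest |r| is 3 at x = 3, residual -3.

x = 3, r = -3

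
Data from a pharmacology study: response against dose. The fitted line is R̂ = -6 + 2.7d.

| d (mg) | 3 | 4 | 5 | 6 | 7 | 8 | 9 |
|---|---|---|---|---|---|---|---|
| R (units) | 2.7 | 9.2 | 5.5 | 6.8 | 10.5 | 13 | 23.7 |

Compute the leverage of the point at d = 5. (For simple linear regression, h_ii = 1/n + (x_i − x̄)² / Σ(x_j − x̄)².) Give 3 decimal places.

d̄ = (3 + 4 + 5 + 6 + 7 + 8 + 9)/7 = 6
Σ(d − d̄)² = 9 + 4 + 1 + 0 + 1 + 4 + 9 = 28
h = 1/7 + (-1)²/28 = 0.142857 + 0.0357143 = 0.179

h = 0.179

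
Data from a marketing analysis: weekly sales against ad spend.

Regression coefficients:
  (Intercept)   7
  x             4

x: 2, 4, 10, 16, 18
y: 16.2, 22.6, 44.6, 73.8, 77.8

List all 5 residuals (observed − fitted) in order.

x=2: ŷ = 7 + 4·2 = 15; e = 16.2 − 15 = 1.2
x=4: ŷ = 7 + 4·4 = 23; e = 22.6 − 23 = -0.4
x=10: ŷ = 7 + 4·10 = 47; e = 44.6 − 47 = -2.4
x=16: ŷ = 7 + 4·16 = 71; e = 73.8 − 71 = 2.8
x=18: ŷ = 7 + 4·18 = 79; e = 77.8 − 79 = -1.2

1.2, -0.4, -2.4, 2.8, -1.2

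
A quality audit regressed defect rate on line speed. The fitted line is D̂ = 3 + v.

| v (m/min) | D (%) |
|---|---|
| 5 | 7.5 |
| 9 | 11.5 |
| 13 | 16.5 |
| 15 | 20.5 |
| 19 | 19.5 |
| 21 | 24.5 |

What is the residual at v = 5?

D̂ = 3 + 5 = 8
r = 7.5 − 8 = -0.5

r = -0.5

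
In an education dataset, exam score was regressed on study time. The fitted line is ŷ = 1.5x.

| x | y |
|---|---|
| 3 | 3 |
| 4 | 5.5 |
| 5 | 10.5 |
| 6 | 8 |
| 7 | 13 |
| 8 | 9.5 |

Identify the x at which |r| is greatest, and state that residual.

x=3: ŷ = 1.5·3 = 4.5; r = 3 − 4.5 = -1.5
x=4: ŷ = 1.5·4 = 6; r = 5.5 − 6 = -0.5
x=5: ŷ = 1.5·5 = 7.5; r = 10.5 − 7.5 = 3
x=6: ŷ = 1.5·6 = 9; r = 8 − 9 = -1
x=7: ŷ = 1.5·7 = 10.5; r = 13 − 10.5 = 2.5
x=8: ŷ = 1.5·8 = 12; r = 9.5 − 12 = -2.5
Largest |r| is 3 at x = 5, residual 3.

x = 5, r = 3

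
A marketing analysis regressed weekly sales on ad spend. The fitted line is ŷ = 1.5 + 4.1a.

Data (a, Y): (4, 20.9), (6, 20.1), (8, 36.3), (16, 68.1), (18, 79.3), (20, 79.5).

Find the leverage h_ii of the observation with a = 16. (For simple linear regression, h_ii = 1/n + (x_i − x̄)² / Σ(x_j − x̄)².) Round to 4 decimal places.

h = 0.2356

ā = (4 + 6 + 8 + 16 + 18 + 20)/6 = 12
Σ(a − ā)² = 64 + 36 + 16 + 16 + 36 + 64 = 232
h = 1/6 + (4)²/232 = 0.166667 + 0.0689655 = 0.2356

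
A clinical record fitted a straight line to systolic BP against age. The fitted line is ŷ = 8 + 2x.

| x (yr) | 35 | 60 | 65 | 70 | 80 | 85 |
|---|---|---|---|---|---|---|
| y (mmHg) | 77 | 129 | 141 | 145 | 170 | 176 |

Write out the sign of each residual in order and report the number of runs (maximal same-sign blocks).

5 runs

x=35: ŷ = 8 + 2·35 = 78; r = 77 − 78 = -1
x=60: ŷ = 8 + 2·60 = 128; r = 129 − 128 = 1
x=65: ŷ = 8 + 2·65 = 138; r = 141 − 138 = 3
x=70: ŷ = 8 + 2·70 = 148; r = 145 − 148 = -3
x=80: ŷ = 8 + 2·80 = 168; r = 170 − 168 = 2
x=85: ŷ = 8 + 2·85 = 178; r = 176 − 178 = -2
Signs: − + + − + −
Runs: −×1, +×2, −×1, +×1, −×1 → 5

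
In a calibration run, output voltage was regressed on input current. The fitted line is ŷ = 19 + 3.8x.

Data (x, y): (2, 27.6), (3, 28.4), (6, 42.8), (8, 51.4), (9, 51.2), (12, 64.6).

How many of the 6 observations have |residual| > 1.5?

3

x=2: ŷ = 19 + 3.8·2 = 26.6; r = 27.6 − 26.6 = 1
x=3: ŷ = 19 + 3.8·3 = 30.4; r = 28.4 − 30.4 = -2
x=6: ŷ = 19 + 3.8·6 = 41.8; r = 42.8 − 41.8 = 1
x=8: ŷ = 19 + 3.8·8 = 49.4; r = 51.4 − 49.4 = 2
x=9: ŷ = 19 + 3.8·9 = 53.2; r = 51.2 − 53.2 = -2
x=12: ŷ = 19 + 3.8·12 = 64.6; r = 64.6 − 64.6 = 0
|r| > 1.5: x=3 (|r|=2), x=8 (|r|=2), x=9 (|r|=2) → 3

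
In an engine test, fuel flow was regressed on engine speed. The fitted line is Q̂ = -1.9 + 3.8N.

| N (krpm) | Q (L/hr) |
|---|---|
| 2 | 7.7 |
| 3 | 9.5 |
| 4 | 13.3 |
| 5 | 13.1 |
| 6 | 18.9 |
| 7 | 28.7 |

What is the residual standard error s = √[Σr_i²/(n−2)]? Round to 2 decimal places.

s = 3.16

N=2: Q̂ = -1.9 + 3.8·2 = 5.7; r = 7.7 − 5.7 = 2
N=3: Q̂ = -1.9 + 3.8·3 = 9.5; r = 9.5 − 9.5 = 0
N=4: Q̂ = -1.9 + 3.8·4 = 13.3; r = 13.3 − 13.3 = 0
N=5: Q̂ = -1.9 + 3.8·5 = 17.1; r = 13.1 − 17.1 = -4
N=6: Q̂ = -1.9 + 3.8·6 = 20.9; r = 18.9 − 20.9 = -2
N=7: Q̂ = -1.9 + 3.8·7 = 24.7; r = 28.7 − 24.7 = 4
SSE = 4 + 0 + 0 + 16 + 4 + 16 = 40
s = √(40/4) = √10 ≈ 3.16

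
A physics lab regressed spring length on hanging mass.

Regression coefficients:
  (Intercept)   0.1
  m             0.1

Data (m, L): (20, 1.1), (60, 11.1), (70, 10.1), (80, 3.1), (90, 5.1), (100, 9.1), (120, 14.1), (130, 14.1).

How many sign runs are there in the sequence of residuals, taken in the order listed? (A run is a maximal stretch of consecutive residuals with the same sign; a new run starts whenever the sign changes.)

m=20: ŷ = 0.1 + 0.1·20 = 2.1; r = 1.1 − 2.1 = -1
m=60: ŷ = 0.1 + 0.1·60 = 6.1; r = 11.1 − 6.1 = 5
m=70: ŷ = 0.1 + 0.1·70 = 7.1; r = 10.1 − 7.1 = 3
m=80: ŷ = 0.1 + 0.1·80 = 8.1; r = 3.1 − 8.1 = -5
m=90: ŷ = 0.1 + 0.1·90 = 9.1; r = 5.1 − 9.1 = -4
m=100: ŷ = 0.1 + 0.1·100 = 10.1; r = 9.1 − 10.1 = -1
m=120: ŷ = 0.1 + 0.1·120 = 12.1; r = 14.1 − 12.1 = 2
m=130: ŷ = 0.1 + 0.1·130 = 13.1; r = 14.1 − 13.1 = 1
Signs: − + + − − − + +
Runs: −×1, +×2, −×3, +×2 → 4

4 runs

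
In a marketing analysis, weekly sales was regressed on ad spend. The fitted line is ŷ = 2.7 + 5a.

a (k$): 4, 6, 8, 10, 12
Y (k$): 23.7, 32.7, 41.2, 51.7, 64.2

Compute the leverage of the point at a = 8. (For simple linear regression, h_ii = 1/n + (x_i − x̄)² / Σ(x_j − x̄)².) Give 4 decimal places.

ā = (4 + 6 + 8 + 10 + 12)/5 = 8
Σ(a − ā)² = 16 + 4 + 0 + 4 + 16 = 40
h = 1/5 + (0)²/40 = 0.2 + 0 = 0.2000

h = 0.2000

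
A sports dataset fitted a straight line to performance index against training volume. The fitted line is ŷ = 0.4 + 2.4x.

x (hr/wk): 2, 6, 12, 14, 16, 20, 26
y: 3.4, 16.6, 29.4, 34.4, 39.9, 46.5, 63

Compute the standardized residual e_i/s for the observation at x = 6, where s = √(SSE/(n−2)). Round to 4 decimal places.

x=2: ŷ = 0.4 + 2.4·2 = 5.2; e = 3.4 − 5.2 = -1.8
x=6: ŷ = 0.4 + 2.4·6 = 14.8; e = 16.6 − 14.8 = 1.8
x=12: ŷ = 0.4 + 2.4·12 = 29.2; e = 29.4 − 29.2 = 0.2
x=14: ŷ = 0.4 + 2.4·14 = 34; e = 34.4 − 34 = 0.4
x=16: ŷ = 0.4 + 2.4·16 = 38.8; e = 39.9 − 38.8 = 1.1
x=20: ŷ = 0.4 + 2.4·20 = 48.4; e = 46.5 − 48.4 = -1.9
x=26: ŷ = 0.4 + 2.4·26 = 62.8; e = 63 − 62.8 = 0.2
SSE = 3.24 + 3.24 + 0.04 + 0.16 + 1.21 + 3.61 + 0.04 = 11.54
s = √(11.54/5) = 1.51921
e/s = 1.8 / 1.51921 = 1.1848

1.1848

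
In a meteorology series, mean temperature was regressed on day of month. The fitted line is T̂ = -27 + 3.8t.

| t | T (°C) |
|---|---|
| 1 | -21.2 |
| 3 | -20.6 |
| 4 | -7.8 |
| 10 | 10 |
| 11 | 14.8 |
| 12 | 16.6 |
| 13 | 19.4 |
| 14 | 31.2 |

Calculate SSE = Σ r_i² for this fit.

SSE = 84

t=1: T̂ = -27 + 3.8·1 = -23.2; r = -21.2 − (-23.2) = 2
t=3: T̂ = -27 + 3.8·3 = -15.6; r = -20.6 − (-15.6) = -5
t=4: T̂ = -27 + 3.8·4 = -11.8; r = -7.8 − (-11.8) = 4
t=10: T̂ = -27 + 3.8·10 = 11; r = 10 − 11 = -1
t=11: T̂ = -27 + 3.8·11 = 14.8; r = 14.8 − 14.8 = 0
t=12: T̂ = -27 + 3.8·12 = 18.6; r = 16.6 − 18.6 = -2
t=13: T̂ = -27 + 3.8·13 = 22.4; r = 19.4 − 22.4 = -3
t=14: T̂ = -27 + 3.8·14 = 26.2; r = 31.2 − 26.2 = 5
SSE = 4 + 25 + 16 + 1 + 0 + 4 + 9 + 25 = 84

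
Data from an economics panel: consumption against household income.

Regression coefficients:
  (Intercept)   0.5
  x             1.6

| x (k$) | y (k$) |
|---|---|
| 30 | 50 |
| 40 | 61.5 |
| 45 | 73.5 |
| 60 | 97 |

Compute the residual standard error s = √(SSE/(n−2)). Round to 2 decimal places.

s = 2.50

x=30: ŷ = 0.5 + 1.6·30 = 48.5; r = 50 − 48.5 = 1.5
x=40: ŷ = 0.5 + 1.6·40 = 64.5; r = 61.5 − 64.5 = -3
x=45: ŷ = 0.5 + 1.6·45 = 72.5; r = 73.5 − 72.5 = 1
x=60: ŷ = 0.5 + 1.6·60 = 96.5; r = 97 − 96.5 = 0.5
SSE = 2.25 + 9 + 1 + 0.25 = 12.5
s = √(12.5/2) = √6.25 ≈ 2.50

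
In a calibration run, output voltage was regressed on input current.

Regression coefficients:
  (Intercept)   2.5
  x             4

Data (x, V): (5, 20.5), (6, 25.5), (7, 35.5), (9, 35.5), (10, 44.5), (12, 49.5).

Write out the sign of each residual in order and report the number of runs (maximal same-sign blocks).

x=5: V̂ = 2.5 + 4·5 = 22.5; e = 20.5 − 22.5 = -2
x=6: V̂ = 2.5 + 4·6 = 26.5; e = 25.5 − 26.5 = -1
x=7: V̂ = 2.5 + 4·7 = 30.5; e = 35.5 − 30.5 = 5
x=9: V̂ = 2.5 + 4·9 = 38.5; e = 35.5 − 38.5 = -3
x=10: V̂ = 2.5 + 4·10 = 42.5; e = 44.5 − 42.5 = 2
x=12: V̂ = 2.5 + 4·12 = 50.5; e = 49.5 − 50.5 = -1
Signs: − − + − + −
Runs: −×2, +×1, −×1, +×1, −×1 → 5

5 runs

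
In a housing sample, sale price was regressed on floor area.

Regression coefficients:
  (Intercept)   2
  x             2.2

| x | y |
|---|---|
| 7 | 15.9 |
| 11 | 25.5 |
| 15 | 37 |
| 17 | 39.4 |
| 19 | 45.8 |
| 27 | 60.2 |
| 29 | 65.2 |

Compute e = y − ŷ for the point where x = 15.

ŷ = 2 + 2.2·15 = 35
e = 37 − 35 = 2

e = 2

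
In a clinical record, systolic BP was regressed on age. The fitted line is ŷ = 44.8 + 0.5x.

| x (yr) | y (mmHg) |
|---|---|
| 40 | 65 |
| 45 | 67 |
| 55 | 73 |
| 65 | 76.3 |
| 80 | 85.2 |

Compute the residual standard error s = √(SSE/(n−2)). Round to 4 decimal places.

x=40: ŷ = 44.8 + 0.5·40 = 64.8; r = 65 − 64.8 = 0.2
x=45: ŷ = 44.8 + 0.5·45 = 67.3; r = 67 − 67.3 = -0.3
x=55: ŷ = 44.8 + 0.5·55 = 72.3; r = 73 − 72.3 = 0.7
x=65: ŷ = 44.8 + 0.5·65 = 77.3; r = 76.3 − 77.3 = -1
x=80: ŷ = 44.8 + 0.5·80 = 84.8; r = 85.2 − 84.8 = 0.4
SSE = 0.04 + 0.09 + 0.49 + 1 + 0.16 = 1.78
s = √(1.78/3) = √0.593333 ≈ 0.7703

s = 0.7703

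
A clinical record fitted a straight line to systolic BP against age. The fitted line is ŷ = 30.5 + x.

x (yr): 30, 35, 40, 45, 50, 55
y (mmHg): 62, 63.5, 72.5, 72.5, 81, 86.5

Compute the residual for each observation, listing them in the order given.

1.5, -2, 2, -3, 0.5, 1

x=30: ŷ = 30.5 + 30 = 60.5; r = 62 − 60.5 = 1.5
x=35: ŷ = 30.5 + 35 = 65.5; r = 63.5 − 65.5 = -2
x=40: ŷ = 30.5 + 40 = 70.5; r = 72.5 − 70.5 = 2
x=45: ŷ = 30.5 + 45 = 75.5; r = 72.5 − 75.5 = -3
x=50: ŷ = 30.5 + 50 = 80.5; r = 81 − 80.5 = 0.5
x=55: ŷ = 30.5 + 55 = 85.5; r = 86.5 − 85.5 = 1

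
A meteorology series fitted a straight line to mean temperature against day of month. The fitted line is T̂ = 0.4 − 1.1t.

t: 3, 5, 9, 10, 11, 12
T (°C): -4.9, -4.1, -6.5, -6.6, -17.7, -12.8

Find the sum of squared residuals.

t=3: T̂ = 0.4 − 1.1·3 = -2.9; e = -4.9 − (-2.9) = -2
t=5: T̂ = 0.4 − 1.1·5 = -5.1; e = -4.1 − (-5.1) = 1
t=9: T̂ = 0.4 − 1.1·9 = -9.5; e = -6.5 − (-9.5) = 3
t=10: T̂ = 0.4 − 1.1·10 = -10.6; e = -6.6 − (-10.6) = 4
t=11: T̂ = 0.4 − 1.1·11 = -11.7; e = -17.7 − (-11.7) = -6
t=12: T̂ = 0.4 − 1.1·12 = -12.8; e = -12.8 − (-12.8) = 0
SSE = 4 + 1 + 9 + 16 + 36 + 0 = 66

SSE = 66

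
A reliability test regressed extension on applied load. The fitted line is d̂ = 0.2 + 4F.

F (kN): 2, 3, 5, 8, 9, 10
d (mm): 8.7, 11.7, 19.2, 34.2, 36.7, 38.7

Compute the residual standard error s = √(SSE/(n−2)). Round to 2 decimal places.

F=2: d̂ = 0.2 + 4·2 = 8.2; r = 8.7 − 8.2 = 0.5
F=3: d̂ = 0.2 + 4·3 = 12.2; r = 11.7 − 12.2 = -0.5
F=5: d̂ = 0.2 + 4·5 = 20.2; r = 19.2 − 20.2 = -1
F=8: d̂ = 0.2 + 4·8 = 32.2; r = 34.2 − 32.2 = 2
F=9: d̂ = 0.2 + 4·9 = 36.2; r = 36.7 − 36.2 = 0.5
F=10: d̂ = 0.2 + 4·10 = 40.2; r = 38.7 − 40.2 = -1.5
SSE = 0.25 + 0.25 + 1 + 4 + 0.25 + 2.25 = 8
s = √(8/4) = √2 ≈ 1.41

s = 1.41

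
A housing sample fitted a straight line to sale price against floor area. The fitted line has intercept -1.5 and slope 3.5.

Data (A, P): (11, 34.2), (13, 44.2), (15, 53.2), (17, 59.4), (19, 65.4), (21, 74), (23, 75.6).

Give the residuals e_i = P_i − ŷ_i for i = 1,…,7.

A=11: ŷ = -1.5 + 3.5·11 = 37; e = 34.2 − 37 = -2.8
A=13: ŷ = -1.5 + 3.5·13 = 44; e = 44.2 − 44 = 0.2
A=15: ŷ = -1.5 + 3.5·15 = 51; e = 53.2 − 51 = 2.2
A=17: ŷ = -1.5 + 3.5·17 = 58; e = 59.4 − 58 = 1.4
A=19: ŷ = -1.5 + 3.5·19 = 65; e = 65.4 − 65 = 0.4
A=21: ŷ = -1.5 + 3.5·21 = 72; e = 74 − 72 = 2
A=23: ŷ = -1.5 + 3.5·23 = 79; e = 75.6 − 79 = -3.4

-2.8, 0.2, 2.2, 1.4, 0.4, 2, -3.4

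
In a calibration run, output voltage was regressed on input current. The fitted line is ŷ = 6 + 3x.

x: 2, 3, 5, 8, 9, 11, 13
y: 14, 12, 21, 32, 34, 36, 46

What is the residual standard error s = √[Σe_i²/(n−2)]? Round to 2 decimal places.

s = 2.37

x=2: ŷ = 6 + 3·2 = 12; e = 14 − 12 = 2
x=3: ŷ = 6 + 3·3 = 15; e = 12 − 15 = -3
x=5: ŷ = 6 + 3·5 = 21; e = 21 − 21 = 0
x=8: ŷ = 6 + 3·8 = 30; e = 32 − 30 = 2
x=9: ŷ = 6 + 3·9 = 33; e = 34 − 33 = 1
x=11: ŷ = 6 + 3·11 = 39; e = 36 − 39 = -3
x=13: ŷ = 6 + 3·13 = 45; e = 46 − 45 = 1
SSE = 4 + 9 + 0 + 4 + 1 + 9 + 1 = 28
s = √(28/5) = √5.6 ≈ 2.37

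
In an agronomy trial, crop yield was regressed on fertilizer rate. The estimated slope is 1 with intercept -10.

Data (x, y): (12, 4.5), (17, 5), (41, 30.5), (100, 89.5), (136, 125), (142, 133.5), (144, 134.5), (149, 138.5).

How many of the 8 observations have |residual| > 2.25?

x=12: ŷ = -10 + 12 = 2; r = 4.5 − 2 = 2.5
x=17: ŷ = -10 + 17 = 7; r = 5 − 7 = -2
x=41: ŷ = -10 + 41 = 31; r = 30.5 − 31 = -0.5
x=100: ŷ = -10 + 100 = 90; r = 89.5 − 90 = -0.5
x=136: ŷ = -10 + 136 = 126; r = 125 − 126 = -1
x=142: ŷ = -10 + 142 = 132; r = 133.5 − 132 = 1.5
x=144: ŷ = -10 + 144 = 134; r = 134.5 − 134 = 0.5
x=149: ŷ = -10 + 149 = 139; r = 138.5 − 139 = -0.5
|r| > 2.25: x=12 (|r|=2.5) → 1

1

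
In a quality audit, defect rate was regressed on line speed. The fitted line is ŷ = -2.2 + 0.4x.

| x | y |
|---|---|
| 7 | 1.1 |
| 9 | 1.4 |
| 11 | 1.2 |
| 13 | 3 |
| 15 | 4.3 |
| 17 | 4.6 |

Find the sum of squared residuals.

SSE = 1.5

x=7: ŷ = -2.2 + 0.4·7 = 0.6; e = 1.1 − 0.6 = 0.5
x=9: ŷ = -2.2 + 0.4·9 = 1.4; e = 1.4 − 1.4 = 0
x=11: ŷ = -2.2 + 0.4·11 = 2.2; e = 1.2 − 2.2 = -1
x=13: ŷ = -2.2 + 0.4·13 = 3; e = 3 − 3 = 0
x=15: ŷ = -2.2 + 0.4·15 = 3.8; e = 4.3 − 3.8 = 0.5
x=17: ŷ = -2.2 + 0.4·17 = 4.6; e = 4.6 − 4.6 = 0
SSE = 0.25 + 0 + 1 + 0 + 0.25 + 0 = 1.5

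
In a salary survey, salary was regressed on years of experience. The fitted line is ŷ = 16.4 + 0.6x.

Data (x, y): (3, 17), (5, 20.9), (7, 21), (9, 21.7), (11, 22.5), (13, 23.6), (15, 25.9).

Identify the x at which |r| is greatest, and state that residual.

x = 5, r = 1.5

x=3: ŷ = 16.4 + 0.6·3 = 18.2; r = 17 − 18.2 = -1.2
x=5: ŷ = 16.4 + 0.6·5 = 19.4; r = 20.9 − 19.4 = 1.5
x=7: ŷ = 16.4 + 0.6·7 = 20.6; r = 21 − 20.6 = 0.4
x=9: ŷ = 16.4 + 0.6·9 = 21.8; r = 21.7 − 21.8 = -0.1
x=11: ŷ = 16.4 + 0.6·11 = 23; r = 22.5 − 23 = -0.5
x=13: ŷ = 16.4 + 0.6·13 = 24.2; r = 23.6 − 24.2 = -0.6
x=15: ŷ = 16.4 + 0.6·15 = 25.4; r = 25.9 − 25.4 = 0.5
Largest |r| is 1.5 at x = 5, residual 1.5.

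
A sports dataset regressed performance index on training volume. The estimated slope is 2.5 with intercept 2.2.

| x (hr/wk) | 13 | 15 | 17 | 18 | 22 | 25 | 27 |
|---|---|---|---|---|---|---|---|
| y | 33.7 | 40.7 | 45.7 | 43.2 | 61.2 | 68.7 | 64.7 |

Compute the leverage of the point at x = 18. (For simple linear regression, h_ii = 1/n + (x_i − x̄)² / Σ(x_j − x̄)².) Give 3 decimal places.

x̄ = (13 + 15 + 17 + 18 + 22 + 25 + 27)/7 = 19.5714
Σ(x − x̄)² = 43.1837 + 20.898 + 6.61224 + 2.46939 + 5.89796 + 29.4694 + 55.1837 = 163.714
h = 1/7 + (-1.57143)²/163.714 = 0.142857 + 0.0150835 = 0.158

h = 0.158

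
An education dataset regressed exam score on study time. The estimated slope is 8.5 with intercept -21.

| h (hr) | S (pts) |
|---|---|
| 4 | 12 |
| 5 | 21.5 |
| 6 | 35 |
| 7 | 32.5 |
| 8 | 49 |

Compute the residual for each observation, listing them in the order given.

h=4: Ŝ = -21 + 8.5·4 = 13; e = 12 − 13 = -1
h=5: Ŝ = -21 + 8.5·5 = 21.5; e = 21.5 − 21.5 = 0
h=6: Ŝ = -21 + 8.5·6 = 30; e = 35 − 30 = 5
h=7: Ŝ = -21 + 8.5·7 = 38.5; e = 32.5 − 38.5 = -6
h=8: Ŝ = -21 + 8.5·8 = 47; e = 49 − 47 = 2

-1, 0, 5, -6, 2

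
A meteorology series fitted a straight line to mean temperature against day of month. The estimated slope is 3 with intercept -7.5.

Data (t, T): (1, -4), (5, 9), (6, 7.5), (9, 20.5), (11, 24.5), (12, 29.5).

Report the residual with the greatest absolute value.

r = -3

t=1: ŷ = -7.5 + 3·1 = -4.5; r = -4 − (-4.5) = 0.5
t=5: ŷ = -7.5 + 3·5 = 7.5; r = 9 − 7.5 = 1.5
t=6: ŷ = -7.5 + 3·6 = 10.5; r = 7.5 − 10.5 = -3
t=9: ŷ = -7.5 + 3·9 = 19.5; r = 20.5 − 19.5 = 1
t=11: ŷ = -7.5 + 3·11 = 25.5; r = 24.5 − 25.5 = -1
t=12: ŷ = -7.5 + 3·12 = 28.5; r = 29.5 − 28.5 = 1
Largest |r| is 3 at t = 6, residual -3.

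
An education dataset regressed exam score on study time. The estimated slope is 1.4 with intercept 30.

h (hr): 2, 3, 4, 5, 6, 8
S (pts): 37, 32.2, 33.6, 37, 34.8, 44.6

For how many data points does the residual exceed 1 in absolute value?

5

h=2: ŷ = 30 + 1.4·2 = 32.8; r = 37 − 32.8 = 4.2
h=3: ŷ = 30 + 1.4·3 = 34.2; r = 32.2 − 34.2 = -2
h=4: ŷ = 30 + 1.4·4 = 35.6; r = 33.6 − 35.6 = -2
h=5: ŷ = 30 + 1.4·5 = 37; r = 37 − 37 = 0
h=6: ŷ = 30 + 1.4·6 = 38.4; r = 34.8 − 38.4 = -3.6
h=8: ŷ = 30 + 1.4·8 = 41.2; r = 44.6 − 41.2 = 3.4
|r| > 1: h=2 (|r|=4.2), h=3 (|r|=2), h=4 (|r|=2), h=6 (|r|=3.6), h=8 (|r|=3.4) → 5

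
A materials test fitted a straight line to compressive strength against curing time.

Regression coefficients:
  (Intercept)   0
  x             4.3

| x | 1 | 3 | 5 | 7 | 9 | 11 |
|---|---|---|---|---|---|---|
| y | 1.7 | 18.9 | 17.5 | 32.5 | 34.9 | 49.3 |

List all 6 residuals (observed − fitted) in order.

-2.6, 6, -4, 2.4, -3.8, 2

x=1: ŷ = 4.3·1 = 4.3; e = 1.7 − 4.3 = -2.6
x=3: ŷ = 4.3·3 = 12.9; e = 18.9 − 12.9 = 6
x=5: ŷ = 4.3·5 = 21.5; e = 17.5 − 21.5 = -4
x=7: ŷ = 4.3·7 = 30.1; e = 32.5 − 30.1 = 2.4
x=9: ŷ = 4.3·9 = 38.7; e = 34.9 − 38.7 = -3.8
x=11: ŷ = 4.3·11 = 47.3; e = 49.3 − 47.3 = 2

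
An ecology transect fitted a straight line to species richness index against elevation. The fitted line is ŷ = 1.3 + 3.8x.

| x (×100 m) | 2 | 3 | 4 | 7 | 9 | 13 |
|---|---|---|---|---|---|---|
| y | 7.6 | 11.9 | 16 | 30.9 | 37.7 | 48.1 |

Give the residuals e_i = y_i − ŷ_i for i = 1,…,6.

-1.3, -0.8, -0.5, 3, 2.2, -2.6

x=2: ŷ = 1.3 + 3.8·2 = 8.9; e = 7.6 − 8.9 = -1.3
x=3: ŷ = 1.3 + 3.8·3 = 12.7; e = 11.9 − 12.7 = -0.8
x=4: ŷ = 1.3 + 3.8·4 = 16.5; e = 16 − 16.5 = -0.5
x=7: ŷ = 1.3 + 3.8·7 = 27.9; e = 30.9 − 27.9 = 3
x=9: ŷ = 1.3 + 3.8·9 = 35.5; e = 37.7 − 35.5 = 2.2
x=13: ŷ = 1.3 + 3.8·13 = 50.7; e = 48.1 − 50.7 = -2.6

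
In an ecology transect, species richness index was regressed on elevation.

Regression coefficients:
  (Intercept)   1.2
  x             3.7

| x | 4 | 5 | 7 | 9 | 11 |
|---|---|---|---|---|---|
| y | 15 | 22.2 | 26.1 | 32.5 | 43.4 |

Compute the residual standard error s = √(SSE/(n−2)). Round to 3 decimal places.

x=4: ŷ = 1.2 + 3.7·4 = 16; r = 15 − 16 = -1
x=5: ŷ = 1.2 + 3.7·5 = 19.7; r = 22.2 − 19.7 = 2.5
x=7: ŷ = 1.2 + 3.7·7 = 27.1; r = 26.1 − 27.1 = -1
x=9: ŷ = 1.2 + 3.7·9 = 34.5; r = 32.5 − 34.5 = -2
x=11: ŷ = 1.2 + 3.7·11 = 41.9; r = 43.4 − 41.9 = 1.5
SSE = 1 + 6.25 + 1 + 4 + 2.25 = 14.5
s = √(14.5/3) = √4.83333 ≈ 2.198

s = 2.198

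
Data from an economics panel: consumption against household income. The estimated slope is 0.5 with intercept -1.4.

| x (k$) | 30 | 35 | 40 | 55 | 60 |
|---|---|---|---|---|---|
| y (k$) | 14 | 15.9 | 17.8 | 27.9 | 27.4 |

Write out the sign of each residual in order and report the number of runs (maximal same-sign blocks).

x=30: ŷ = -1.4 + 0.5·30 = 13.6; r = 14 − 13.6 = 0.4
x=35: ŷ = -1.4 + 0.5·35 = 16.1; r = 15.9 − 16.1 = -0.2
x=40: ŷ = -1.4 + 0.5·40 = 18.6; r = 17.8 − 18.6 = -0.8
x=55: ŷ = -1.4 + 0.5·55 = 26.1; r = 27.9 − 26.1 = 1.8
x=60: ŷ = -1.4 + 0.5·60 = 28.6; r = 27.4 − 28.6 = -1.2
Signs: + − − + −
Runs: +×1, −×2, +×1, −×1 → 4

4 runs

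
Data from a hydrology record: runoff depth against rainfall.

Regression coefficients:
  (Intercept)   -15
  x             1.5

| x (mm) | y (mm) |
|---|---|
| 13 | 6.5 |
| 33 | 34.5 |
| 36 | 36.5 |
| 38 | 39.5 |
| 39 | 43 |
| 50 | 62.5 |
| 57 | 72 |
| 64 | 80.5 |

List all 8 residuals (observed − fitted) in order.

2, 0, -2.5, -2.5, -0.5, 2.5, 1.5, -0.5

x=13: ŷ = -15 + 1.5·13 = 4.5; e = 6.5 − 4.5 = 2
x=33: ŷ = -15 + 1.5·33 = 34.5; e = 34.5 − 34.5 = 0
x=36: ŷ = -15 + 1.5·36 = 39; e = 36.5 − 39 = -2.5
x=38: ŷ = -15 + 1.5·38 = 42; e = 39.5 − 42 = -2.5
x=39: ŷ = -15 + 1.5·39 = 43.5; e = 43 − 43.5 = -0.5
x=50: ŷ = -15 + 1.5·50 = 60; e = 62.5 − 60 = 2.5
x=57: ŷ = -15 + 1.5·57 = 70.5; e = 72 − 70.5 = 1.5
x=64: ŷ = -15 + 1.5·64 = 81; e = 80.5 − 81 = -0.5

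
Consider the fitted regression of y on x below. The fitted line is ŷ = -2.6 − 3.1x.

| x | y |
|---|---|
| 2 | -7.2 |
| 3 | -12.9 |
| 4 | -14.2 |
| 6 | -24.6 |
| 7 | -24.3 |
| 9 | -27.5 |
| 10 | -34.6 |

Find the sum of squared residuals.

SSE = 25.76

x=2: ŷ = -2.6 − 3.1·2 = -8.8; r = -7.2 − (-8.8) = 1.6
x=3: ŷ = -2.6 − 3.1·3 = -11.9; r = -12.9 − (-11.9) = -1
x=4: ŷ = -2.6 − 3.1·4 = -15; r = -14.2 − (-15) = 0.8
x=6: ŷ = -2.6 − 3.1·6 = -21.2; r = -24.6 − (-21.2) = -3.4
x=7: ŷ = -2.6 − 3.1·7 = -24.3; r = -24.3 − (-24.3) = 0
x=9: ŷ = -2.6 − 3.1·9 = -30.5; r = -27.5 − (-30.5) = 3
x=10: ŷ = -2.6 − 3.1·10 = -33.6; r = -34.6 − (-33.6) = -1
SSE = 2.56 + 1 + 0.64 + 11.56 + 0 + 9 + 1 = 25.76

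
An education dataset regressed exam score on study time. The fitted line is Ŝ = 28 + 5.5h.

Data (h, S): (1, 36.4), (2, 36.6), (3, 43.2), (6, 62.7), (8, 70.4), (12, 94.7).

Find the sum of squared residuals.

SSE = 21.8

h=1: Ŝ = 28 + 5.5·1 = 33.5; e = 36.4 − 33.5 = 2.9
h=2: Ŝ = 28 + 5.5·2 = 39; e = 36.6 − 39 = -2.4
h=3: Ŝ = 28 + 5.5·3 = 44.5; e = 43.2 − 44.5 = -1.3
h=6: Ŝ = 28 + 5.5·6 = 61; e = 62.7 − 61 = 1.7
h=8: Ŝ = 28 + 5.5·8 = 72; e = 70.4 − 72 = -1.6
h=12: Ŝ = 28 + 5.5·12 = 94; e = 94.7 − 94 = 0.7
SSE = 8.41 + 5.76 + 1.69 + 2.89 + 2.56 + 0.49 = 21.8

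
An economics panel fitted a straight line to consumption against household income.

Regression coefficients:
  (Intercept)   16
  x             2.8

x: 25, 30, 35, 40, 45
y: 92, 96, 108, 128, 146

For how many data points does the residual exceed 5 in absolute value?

2

x=25: ŷ = 16 + 2.8·25 = 86; r = 92 − 86 = 6
x=30: ŷ = 16 + 2.8·30 = 100; r = 96 − 100 = -4
x=35: ŷ = 16 + 2.8·35 = 114; r = 108 − 114 = -6
x=40: ŷ = 16 + 2.8·40 = 128; r = 128 − 128 = 0
x=45: ŷ = 16 + 2.8·45 = 142; r = 146 − 142 = 4
|r| > 5: x=25 (|r|=6), x=35 (|r|=6) → 2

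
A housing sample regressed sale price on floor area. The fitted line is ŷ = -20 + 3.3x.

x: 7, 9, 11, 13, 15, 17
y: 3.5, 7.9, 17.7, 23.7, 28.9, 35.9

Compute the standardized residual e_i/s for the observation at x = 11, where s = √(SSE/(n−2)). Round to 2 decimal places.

x=7: ŷ = -20 + 3.3·7 = 3.1; e = 3.5 − 3.1 = 0.4
x=9: ŷ = -20 + 3.3·9 = 9.7; e = 7.9 − 9.7 = -1.8
x=11: ŷ = -20 + 3.3·11 = 16.3; e = 17.7 − 16.3 = 1.4
x=13: ŷ = -20 + 3.3·13 = 22.9; e = 23.7 − 22.9 = 0.8
x=15: ŷ = -20 + 3.3·15 = 29.5; e = 28.9 − 29.5 = -0.6
x=17: ŷ = -20 + 3.3·17 = 36.1; e = 35.9 − 36.1 = -0.2
SSE = 0.16 + 3.24 + 1.96 + 0.64 + 0.36 + 0.04 = 6.4
s = √(6.4/4) = 1.26491
e/s = 1.4 / 1.26491 = 1.11

1.11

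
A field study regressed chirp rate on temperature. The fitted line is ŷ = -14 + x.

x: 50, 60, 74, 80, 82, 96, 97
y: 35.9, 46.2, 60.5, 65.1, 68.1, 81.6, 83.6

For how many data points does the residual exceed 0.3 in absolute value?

x=50: ŷ = -14 + 50 = 36; e = 35.9 − 36 = -0.1
x=60: ŷ = -14 + 60 = 46; e = 46.2 − 46 = 0.2
x=74: ŷ = -14 + 74 = 60; e = 60.5 − 60 = 0.5
x=80: ŷ = -14 + 80 = 66; e = 65.1 − 66 = -0.9
x=82: ŷ = -14 + 82 = 68; e = 68.1 − 68 = 0.1
x=96: ŷ = -14 + 96 = 82; e = 81.6 − 82 = -0.4
x=97: ŷ = -14 + 97 = 83; e = 83.6 − 83 = 0.6
|e| > 0.3: x=74 (|e|=0.5), x=80 (|e|=0.9), x=96 (|e|=0.4), x=97 (|e|=0.6) → 4

4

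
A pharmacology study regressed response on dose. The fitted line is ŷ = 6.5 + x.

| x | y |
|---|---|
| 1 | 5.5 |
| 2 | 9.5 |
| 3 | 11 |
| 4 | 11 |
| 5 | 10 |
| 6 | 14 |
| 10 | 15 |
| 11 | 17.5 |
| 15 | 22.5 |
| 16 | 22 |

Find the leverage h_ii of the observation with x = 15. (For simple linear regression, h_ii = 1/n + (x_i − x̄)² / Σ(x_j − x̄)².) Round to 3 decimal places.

x̄ = (1 + 2 + 3 + 4 + 5 + 6 + 10 + 11 + 15 + 16)/10 = 7.3
Σ(x − x̄)² = 39.69 + 28.09 + 18.49 + 10.89 + 5.29 + 1.69 + 7.29 + 13.69 + 59.29 + 75.69 = 260.1
h = 1/10 + (7.7)²/260.1 = 0.1 + 0.227951 = 0.328

h = 0.328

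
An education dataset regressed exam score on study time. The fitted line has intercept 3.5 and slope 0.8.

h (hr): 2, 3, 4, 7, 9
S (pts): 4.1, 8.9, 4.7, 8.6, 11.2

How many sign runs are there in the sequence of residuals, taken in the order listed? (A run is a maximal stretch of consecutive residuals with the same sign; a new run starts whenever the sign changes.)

h=2: ŷ = 3.5 + 0.8·2 = 5.1; e = 4.1 − 5.1 = -1
h=3: ŷ = 3.5 + 0.8·3 = 5.9; e = 8.9 − 5.9 = 3
h=4: ŷ = 3.5 + 0.8·4 = 6.7; e = 4.7 − 6.7 = -2
h=7: ŷ = 3.5 + 0.8·7 = 9.1; e = 8.6 − 9.1 = -0.5
h=9: ŷ = 3.5 + 0.8·9 = 10.7; e = 11.2 − 10.7 = 0.5
Signs: − + − − +
Runs: −×1, +×1, −×2, +×1 → 4

4 runs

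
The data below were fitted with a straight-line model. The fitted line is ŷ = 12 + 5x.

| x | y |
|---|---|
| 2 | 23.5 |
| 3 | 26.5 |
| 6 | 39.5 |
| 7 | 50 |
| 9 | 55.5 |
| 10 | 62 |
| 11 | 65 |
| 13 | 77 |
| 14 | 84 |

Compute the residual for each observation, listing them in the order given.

1.5, -0.5, -2.5, 3, -1.5, 0, -2, 0, 2

x=2: ŷ = 12 + 5·2 = 22; e = 23.5 − 22 = 1.5
x=3: ŷ = 12 + 5·3 = 27; e = 26.5 − 27 = -0.5
x=6: ŷ = 12 + 5·6 = 42; e = 39.5 − 42 = -2.5
x=7: ŷ = 12 + 5·7 = 47; e = 50 − 47 = 3
x=9: ŷ = 12 + 5·9 = 57; e = 55.5 − 57 = -1.5
x=10: ŷ = 12 + 5·10 = 62; e = 62 − 62 = 0
x=11: ŷ = 12 + 5·11 = 67; e = 65 − 67 = -2
x=13: ŷ = 12 + 5·13 = 77; e = 77 − 77 = 0
x=14: ŷ = 12 + 5·14 = 82; e = 84 − 82 = 2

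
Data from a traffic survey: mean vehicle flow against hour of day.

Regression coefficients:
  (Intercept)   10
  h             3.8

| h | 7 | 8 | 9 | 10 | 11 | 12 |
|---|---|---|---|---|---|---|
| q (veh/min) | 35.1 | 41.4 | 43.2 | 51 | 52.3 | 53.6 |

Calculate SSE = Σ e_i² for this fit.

SSE = 17.5

h=7: ŷ = 10 + 3.8·7 = 36.6; e = 35.1 − 36.6 = -1.5
h=8: ŷ = 10 + 3.8·8 = 40.4; e = 41.4 − 40.4 = 1
h=9: ŷ = 10 + 3.8·9 = 44.2; e = 43.2 − 44.2 = -1
h=10: ŷ = 10 + 3.8·10 = 48; e = 51 − 48 = 3
h=11: ŷ = 10 + 3.8·11 = 51.8; e = 52.3 − 51.8 = 0.5
h=12: ŷ = 10 + 3.8·12 = 55.6; e = 53.6 − 55.6 = -2
SSE = 2.25 + 1 + 1 + 9 + 0.25 + 4 = 17.5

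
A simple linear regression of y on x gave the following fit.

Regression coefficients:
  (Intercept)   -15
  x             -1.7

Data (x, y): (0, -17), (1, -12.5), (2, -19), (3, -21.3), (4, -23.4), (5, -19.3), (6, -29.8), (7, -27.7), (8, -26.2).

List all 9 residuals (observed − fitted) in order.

-2, 4.2, -0.6, -1.2, -1.6, 4.2, -4.6, -0.8, 2.4

x=0: ŷ = -15 − 1.7·0 = -15; r = -17 − (-15) = -2
x=1: ŷ = -15 − 1.7·1 = -16.7; r = -12.5 − (-16.7) = 4.2
x=2: ŷ = -15 − 1.7·2 = -18.4; r = -19 − (-18.4) = -0.6
x=3: ŷ = -15 − 1.7·3 = -20.1; r = -21.3 − (-20.1) = -1.2
x=4: ŷ = -15 − 1.7·4 = -21.8; r = -23.4 − (-21.8) = -1.6
x=5: ŷ = -15 − 1.7·5 = -23.5; r = -19.3 − (-23.5) = 4.2
x=6: ŷ = -15 − 1.7·6 = -25.2; r = -29.8 − (-25.2) = -4.6
x=7: ŷ = -15 − 1.7·7 = -26.9; r = -27.7 − (-26.9) = -0.8
x=8: ŷ = -15 − 1.7·8 = -28.6; r = -26.2 − (-28.6) = 2.4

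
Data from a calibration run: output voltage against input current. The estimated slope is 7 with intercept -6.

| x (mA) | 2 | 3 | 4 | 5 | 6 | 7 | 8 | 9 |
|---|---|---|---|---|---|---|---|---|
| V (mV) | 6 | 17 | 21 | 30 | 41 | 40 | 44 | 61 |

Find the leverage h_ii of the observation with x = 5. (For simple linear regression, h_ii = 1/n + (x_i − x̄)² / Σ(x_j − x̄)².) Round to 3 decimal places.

h = 0.131

x̄ = (2 + 3 + 4 + 5 + 6 + 7 + 8 + 9)/8 = 5.5
Σ(x − x̄)² = 12.25 + 6.25 + 2.25 + 0.25 + 0.25 + 2.25 + 6.25 + 12.25 = 42
h = 1/8 + (-0.5)²/42 = 0.125 + 0.00595238 = 0.131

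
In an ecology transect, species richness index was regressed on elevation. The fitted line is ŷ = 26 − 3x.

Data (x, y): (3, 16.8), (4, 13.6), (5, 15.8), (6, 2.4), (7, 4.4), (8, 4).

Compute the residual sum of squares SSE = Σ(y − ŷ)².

x=3: ŷ = 26 − 3·3 = 17; e = 16.8 − 17 = -0.2
x=4: ŷ = 26 − 3·4 = 14; e = 13.6 − 14 = -0.4
x=5: ŷ = 26 − 3·5 = 11; e = 15.8 − 11 = 4.8
x=6: ŷ = 26 − 3·6 = 8; e = 2.4 − 8 = -5.6
x=7: ŷ = 26 − 3·7 = 5; e = 4.4 − 5 = -0.6
x=8: ŷ = 26 − 3·8 = 2; e = 4 − 2 = 2
SSE = 0.04 + 0.16 + 23.04 + 31.36 + 0.36 + 4 = 58.96

SSE = 58.96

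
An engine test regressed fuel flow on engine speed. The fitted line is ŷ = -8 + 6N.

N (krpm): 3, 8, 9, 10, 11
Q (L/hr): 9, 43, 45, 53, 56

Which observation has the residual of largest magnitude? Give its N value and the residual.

N = 8, e = 3

N=3: ŷ = -8 + 6·3 = 10; e = 9 − 10 = -1
N=8: ŷ = -8 + 6·8 = 40; e = 43 − 40 = 3
N=9: ŷ = -8 + 6·9 = 46; e = 45 − 46 = -1
N=10: ŷ = -8 + 6·10 = 52; e = 53 − 52 = 1
N=11: ŷ = -8 + 6·11 = 58; e = 56 − 58 = -2
Largest |e| is 3 at N = 8, residual 3.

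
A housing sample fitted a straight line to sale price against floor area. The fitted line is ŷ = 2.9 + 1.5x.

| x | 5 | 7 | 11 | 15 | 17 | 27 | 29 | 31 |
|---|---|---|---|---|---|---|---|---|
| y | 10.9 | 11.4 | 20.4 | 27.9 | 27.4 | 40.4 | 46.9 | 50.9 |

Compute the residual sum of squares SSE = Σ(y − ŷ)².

SSE = 24

x=5: ŷ = 2.9 + 1.5·5 = 10.4; r = 10.9 − 10.4 = 0.5
x=7: ŷ = 2.9 + 1.5·7 = 13.4; r = 11.4 − 13.4 = -2
x=11: ŷ = 2.9 + 1.5·11 = 19.4; r = 20.4 − 19.4 = 1
x=15: ŷ = 2.9 + 1.5·15 = 25.4; r = 27.9 − 25.4 = 2.5
x=17: ŷ = 2.9 + 1.5·17 = 28.4; r = 27.4 − 28.4 = -1
x=27: ŷ = 2.9 + 1.5·27 = 43.4; r = 40.4 − 43.4 = -3
x=29: ŷ = 2.9 + 1.5·29 = 46.4; r = 46.9 − 46.4 = 0.5
x=31: ŷ = 2.9 + 1.5·31 = 49.4; r = 50.9 − 49.4 = 1.5
SSE = 0.25 + 4 + 1 + 6.25 + 1 + 9 + 0.25 + 2.25 = 24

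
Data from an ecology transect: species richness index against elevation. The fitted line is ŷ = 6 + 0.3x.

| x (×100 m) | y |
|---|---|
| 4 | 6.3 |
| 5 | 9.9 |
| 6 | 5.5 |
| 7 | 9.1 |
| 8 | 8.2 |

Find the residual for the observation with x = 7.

r = 1

ŷ = 6 + 0.3·7 = 8.1
r = 9.1 − 8.1 = 1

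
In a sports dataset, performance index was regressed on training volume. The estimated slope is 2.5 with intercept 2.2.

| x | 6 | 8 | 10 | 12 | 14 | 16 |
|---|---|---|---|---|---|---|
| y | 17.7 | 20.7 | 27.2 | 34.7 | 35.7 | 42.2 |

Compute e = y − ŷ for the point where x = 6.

ŷ = 2.2 + 2.5·6 = 17.2
e = 17.7 − 17.2 = 0.5

e = 0.5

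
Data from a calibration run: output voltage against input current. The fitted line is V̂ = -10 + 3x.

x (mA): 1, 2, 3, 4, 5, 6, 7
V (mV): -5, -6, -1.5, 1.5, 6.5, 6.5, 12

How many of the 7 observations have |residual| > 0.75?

x=1: V̂ = -10 + 3·1 = -7; e = -5 − (-7) = 2
x=2: V̂ = -10 + 3·2 = -4; e = -6 − (-4) = -2
x=3: V̂ = -10 + 3·3 = -1; e = -1.5 − (-1) = -0.5
x=4: V̂ = -10 + 3·4 = 2; e = 1.5 − 2 = -0.5
x=5: V̂ = -10 + 3·5 = 5; e = 6.5 − 5 = 1.5
x=6: V̂ = -10 + 3·6 = 8; e = 6.5 − 8 = -1.5
x=7: V̂ = -10 + 3·7 = 11; e = 12 − 11 = 1
|e| > 0.75: x=1 (|e|=2), x=2 (|e|=2), x=5 (|e|=1.5), x=6 (|e|=1.5), x=7 (|e|=1) → 5

5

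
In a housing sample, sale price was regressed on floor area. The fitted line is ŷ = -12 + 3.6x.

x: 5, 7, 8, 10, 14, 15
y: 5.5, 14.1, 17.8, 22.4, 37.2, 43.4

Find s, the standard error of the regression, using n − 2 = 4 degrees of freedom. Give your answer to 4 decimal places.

s = 1.4160

x=5: ŷ = -12 + 3.6·5 = 6; e = 5.5 − 6 = -0.5
x=7: ŷ = -12 + 3.6·7 = 13.2; e = 14.1 − 13.2 = 0.9
x=8: ŷ = -12 + 3.6·8 = 16.8; e = 17.8 − 16.8 = 1
x=10: ŷ = -12 + 3.6·10 = 24; e = 22.4 − 24 = -1.6
x=14: ŷ = -12 + 3.6·14 = 38.4; e = 37.2 − 38.4 = -1.2
x=15: ŷ = -12 + 3.6·15 = 42; e = 43.4 − 42 = 1.4
SSE = 0.25 + 0.81 + 1 + 2.56 + 1.44 + 1.96 = 8.02
s = √(8.02/4) = √2.005 ≈ 1.4160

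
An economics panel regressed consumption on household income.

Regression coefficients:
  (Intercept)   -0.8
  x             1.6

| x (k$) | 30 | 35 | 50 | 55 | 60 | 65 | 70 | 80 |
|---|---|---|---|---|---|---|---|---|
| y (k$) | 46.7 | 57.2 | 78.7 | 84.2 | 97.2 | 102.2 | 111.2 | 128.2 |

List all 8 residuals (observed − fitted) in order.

-0.5, 2, -0.5, -3, 2, -1, 0, 1

x=30: ŷ = -0.8 + 1.6·30 = 47.2; e = 46.7 − 47.2 = -0.5
x=35: ŷ = -0.8 + 1.6·35 = 55.2; e = 57.2 − 55.2 = 2
x=50: ŷ = -0.8 + 1.6·50 = 79.2; e = 78.7 − 79.2 = -0.5
x=55: ŷ = -0.8 + 1.6·55 = 87.2; e = 84.2 − 87.2 = -3
x=60: ŷ = -0.8 + 1.6·60 = 95.2; e = 97.2 − 95.2 = 2
x=65: ŷ = -0.8 + 1.6·65 = 103.2; e = 102.2 − 103.2 = -1
x=70: ŷ = -0.8 + 1.6·70 = 111.2; e = 111.2 − 111.2 = 0
x=80: ŷ = -0.8 + 1.6·80 = 127.2; e = 128.2 − 127.2 = 1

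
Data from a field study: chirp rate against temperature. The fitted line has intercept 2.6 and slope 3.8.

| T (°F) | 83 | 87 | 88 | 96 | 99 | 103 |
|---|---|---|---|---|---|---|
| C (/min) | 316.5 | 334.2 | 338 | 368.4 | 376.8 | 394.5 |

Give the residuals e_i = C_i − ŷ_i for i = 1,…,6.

-1.5, 1, 1, 1, -2, 0.5

T=83: ŷ = 2.6 + 3.8·83 = 318; e = 316.5 − 318 = -1.5
T=87: ŷ = 2.6 + 3.8·87 = 333.2; e = 334.2 − 333.2 = 1
T=88: ŷ = 2.6 + 3.8·88 = 337; e = 338 − 337 = 1
T=96: ŷ = 2.6 + 3.8·96 = 367.4; e = 368.4 − 367.4 = 1
T=99: ŷ = 2.6 + 3.8·99 = 378.8; e = 376.8 − 378.8 = -2
T=103: ŷ = 2.6 + 3.8·103 = 394; e = 394.5 − 394 = 0.5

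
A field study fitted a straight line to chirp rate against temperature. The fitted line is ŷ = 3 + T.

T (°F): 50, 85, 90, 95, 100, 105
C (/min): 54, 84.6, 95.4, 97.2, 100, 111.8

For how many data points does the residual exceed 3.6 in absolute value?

1

T=50: ŷ = 3 + 50 = 53; e = 54 − 53 = 1
T=85: ŷ = 3 + 85 = 88; e = 84.6 − 88 = -3.4
T=90: ŷ = 3 + 90 = 93; e = 95.4 − 93 = 2.4
T=95: ŷ = 3 + 95 = 98; e = 97.2 − 98 = -0.8
T=100: ŷ = 3 + 100 = 103; e = 100 − 103 = -3
T=105: ŷ = 3 + 105 = 108; e = 111.8 − 108 = 3.8
|e| > 3.6: T=105 (|e|=3.8) → 1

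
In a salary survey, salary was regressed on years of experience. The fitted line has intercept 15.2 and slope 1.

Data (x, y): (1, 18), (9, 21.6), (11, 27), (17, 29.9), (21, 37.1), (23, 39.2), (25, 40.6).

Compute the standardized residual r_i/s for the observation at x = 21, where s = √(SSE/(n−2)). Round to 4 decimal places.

0.4757

x=1: ŷ = 15.2 + 1 = 16.2; r = 18 − 16.2 = 1.8
x=9: ŷ = 15.2 + 9 = 24.2; r = 21.6 − 24.2 = -2.6
x=11: ŷ = 15.2 + 11 = 26.2; r = 27 − 26.2 = 0.8
x=17: ŷ = 15.2 + 17 = 32.2; r = 29.9 − 32.2 = -2.3
x=21: ŷ = 15.2 + 21 = 36.2; r = 37.1 − 36.2 = 0.9
x=23: ŷ = 15.2 + 23 = 38.2; r = 39.2 − 38.2 = 1
x=25: ŷ = 15.2 + 25 = 40.2; r = 40.6 − 40.2 = 0.4
SSE = 3.24 + 6.76 + 0.64 + 5.29 + 0.81 + 1 + 0.16 = 17.9
s = √(17.9/5) = 1.89209
r/s = 0.9 / 1.89209 = 0.4757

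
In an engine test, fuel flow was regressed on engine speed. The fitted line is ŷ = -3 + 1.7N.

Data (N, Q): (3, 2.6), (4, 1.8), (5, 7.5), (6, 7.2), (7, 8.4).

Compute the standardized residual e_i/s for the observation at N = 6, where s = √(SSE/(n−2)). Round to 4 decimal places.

0.0000

N=3: ŷ = -3 + 1.7·3 = 2.1; e = 2.6 − 2.1 = 0.5
N=4: ŷ = -3 + 1.7·4 = 3.8; e = 1.8 − 3.8 = -2
N=5: ŷ = -3 + 1.7·5 = 5.5; e = 7.5 − 5.5 = 2
N=6: ŷ = -3 + 1.7·6 = 7.2; e = 7.2 − 7.2 = 0
N=7: ŷ = -3 + 1.7·7 = 8.9; e = 8.4 − 8.9 = -0.5
SSE = 0.25 + 4 + 4 + 0 + 0.25 = 8.5
s = √(8.5/3) = 1.68325
e/s = 0 / 1.68325 = 0.0000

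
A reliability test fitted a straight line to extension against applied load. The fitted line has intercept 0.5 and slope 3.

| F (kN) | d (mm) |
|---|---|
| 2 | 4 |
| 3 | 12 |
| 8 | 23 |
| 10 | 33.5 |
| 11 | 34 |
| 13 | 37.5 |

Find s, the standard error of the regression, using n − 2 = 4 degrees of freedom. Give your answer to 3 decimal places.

s = 2.646

F=2: ŷ = 0.5 + 3·2 = 6.5; r = 4 − 6.5 = -2.5
F=3: ŷ = 0.5 + 3·3 = 9.5; r = 12 − 9.5 = 2.5
F=8: ŷ = 0.5 + 3·8 = 24.5; r = 23 − 24.5 = -1.5
F=10: ŷ = 0.5 + 3·10 = 30.5; r = 33.5 − 30.5 = 3
F=11: ŷ = 0.5 + 3·11 = 33.5; r = 34 − 33.5 = 0.5
F=13: ŷ = 0.5 + 3·13 = 39.5; r = 37.5 − 39.5 = -2
SSE = 6.25 + 6.25 + 2.25 + 9 + 0.25 + 4 = 28
s = √(28/4) = √7 ≈ 2.646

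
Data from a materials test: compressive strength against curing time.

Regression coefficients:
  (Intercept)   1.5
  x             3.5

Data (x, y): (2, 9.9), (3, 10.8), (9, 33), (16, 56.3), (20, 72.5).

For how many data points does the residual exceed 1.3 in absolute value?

x=2: ŷ = 1.5 + 3.5·2 = 8.5; r = 9.9 − 8.5 = 1.4
x=3: ŷ = 1.5 + 3.5·3 = 12; r = 10.8 − 12 = -1.2
x=9: ŷ = 1.5 + 3.5·9 = 33; r = 33 − 33 = 0
x=16: ŷ = 1.5 + 3.5·16 = 57.5; r = 56.3 − 57.5 = -1.2
x=20: ŷ = 1.5 + 3.5·20 = 71.5; r = 72.5 − 71.5 = 1
|r| > 1.3: x=2 (|r|=1.4) → 1

1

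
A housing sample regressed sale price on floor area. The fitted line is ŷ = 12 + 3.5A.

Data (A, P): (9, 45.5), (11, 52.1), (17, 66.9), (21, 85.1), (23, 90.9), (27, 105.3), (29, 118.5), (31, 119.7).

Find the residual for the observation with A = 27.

e = -1.2

ŷ = 12 + 3.5·27 = 106.5
e = 105.3 − 106.5 = -1.2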